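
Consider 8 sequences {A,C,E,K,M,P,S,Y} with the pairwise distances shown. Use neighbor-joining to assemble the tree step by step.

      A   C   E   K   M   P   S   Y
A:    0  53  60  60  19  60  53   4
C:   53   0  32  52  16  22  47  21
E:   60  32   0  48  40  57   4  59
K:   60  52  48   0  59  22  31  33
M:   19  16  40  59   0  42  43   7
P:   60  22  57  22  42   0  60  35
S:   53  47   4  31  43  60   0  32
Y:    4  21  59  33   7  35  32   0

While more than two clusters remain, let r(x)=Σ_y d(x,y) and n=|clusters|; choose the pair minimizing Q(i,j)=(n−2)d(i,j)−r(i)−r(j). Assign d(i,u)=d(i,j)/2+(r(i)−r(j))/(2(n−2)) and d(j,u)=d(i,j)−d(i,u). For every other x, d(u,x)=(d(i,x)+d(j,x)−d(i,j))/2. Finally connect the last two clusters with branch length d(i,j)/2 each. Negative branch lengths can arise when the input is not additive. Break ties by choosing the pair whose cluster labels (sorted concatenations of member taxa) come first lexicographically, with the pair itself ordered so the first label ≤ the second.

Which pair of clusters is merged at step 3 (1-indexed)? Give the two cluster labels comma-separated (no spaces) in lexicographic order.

iteration 1: select E,S (d=4, Q=-546); attach at lengths (9/2, -1/2); label the merged cluster ES
  updated: d(A,ES)=109/2, d(C,ES)=75/2, d(ES,K)=75/2, d(ES,M)=79/2, d(ES,P)=113/2, d(ES,Y)=87/2
iteration 2: select K,P (d=22, Q=-391); attach at lengths (68/5, 42/5); label the merged cluster KP
  updated: d(A,KP)=49, d(C,KP)=26, d(ES,KP)=36, d(KP,M)=79/2, d(KP,Y)=23
iteration 3: select A,Y (d=4, Q=-262); attach at lengths (97/8, -65/8); label the merged cluster AY
  updated: d(AY,C)=35, d(AY,ES)=47, d(AY,KP)=34, d(AY,M)=11
iteration 4: select AY,M (d=11, Q=-200); attach at lengths (9, 2); label the merged cluster AMY
  updated: d(AMY,C)=20, d(AMY,ES)=151/4, d(AMY,KP)=125/4
iteration 5: select AMY,C (d=20, Q=-265/2); attach at lengths (91/8, 69/8); label the merged cluster ACMY
  updated: d(ACMY,ES)=221/8, d(ACMY,KP)=149/8
iteration 6: select ACMY,ES (d=221/8, Q=-329/4); attach at lengths (41/8, 45/2); label the merged cluster ACEMSY
  updated: d(ACEMSY,KP)=27/2
iteration 7: select ACEMSY,KP (d=27/2); attach at lengths (27/4, 27/4); label the merged cluster ACEKMPSY
final tree: (((((A:97/8,Y:-65/8):9,M:2):91/8,C:69/8):41/8,(E:9/2,S:-1/2):45/2):27/4,(K:68/5,P:42/5):27/4)
total length: 817/8

A,Y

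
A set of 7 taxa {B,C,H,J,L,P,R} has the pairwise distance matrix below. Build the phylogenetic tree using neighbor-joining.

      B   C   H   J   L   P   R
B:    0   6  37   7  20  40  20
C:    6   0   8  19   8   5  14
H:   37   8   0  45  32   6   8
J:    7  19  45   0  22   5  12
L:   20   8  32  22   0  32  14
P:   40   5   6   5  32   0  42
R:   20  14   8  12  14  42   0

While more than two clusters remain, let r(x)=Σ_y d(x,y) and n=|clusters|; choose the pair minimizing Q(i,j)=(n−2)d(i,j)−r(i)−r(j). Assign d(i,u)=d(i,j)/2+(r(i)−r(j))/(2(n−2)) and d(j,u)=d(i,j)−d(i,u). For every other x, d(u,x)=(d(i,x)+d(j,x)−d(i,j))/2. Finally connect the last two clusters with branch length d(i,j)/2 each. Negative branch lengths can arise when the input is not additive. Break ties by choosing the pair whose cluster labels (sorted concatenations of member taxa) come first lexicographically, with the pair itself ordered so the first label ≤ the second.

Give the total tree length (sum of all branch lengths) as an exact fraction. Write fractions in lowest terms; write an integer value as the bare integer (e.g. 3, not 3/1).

1501/32

iteration 1: select H,P (d=6, Q=-236); attach at lengths (18/5, 12/5); label the merged cluster HP
  updated: d(B,HP)=71/2, d(C,HP)=7/2, d(HP,J)=22, d(HP,L)=29, d(HP,R)=22
iteration 2: select C,HP (d=7/2, Q=-297/2); attach at lengths (-95/16, 151/16); label the merged cluster CHP
  updated: d(B,CHP)=19, d(CHP,J)=75/4, d(CHP,L)=67/4, d(CHP,R)=65/4
iteration 3: select B,J (d=7, Q=-419/4); attach at lengths (109/24, 59/24); label the merged cluster BJ
  updated: d(BJ,CHP)=123/8, d(BJ,L)=35/2, d(BJ,R)=25/2
iteration 4: select BJ,R (d=25/2, Q=-505/8); attach at lengths (221/32, 179/32); label the merged cluster BJR
  updated: d(BJR,CHP)=153/16, d(BJR,L)=19/2
iteration 5: select BJR,CHP (d=153/16, Q=-573/16); attach at lengths (37/32, 269/32); label the merged cluster BCHJPR
  updated: d(BCHJPR,L)=267/32
iteration 6: select BCHJPR,L (d=267/32); attach at lengths (267/64, 267/64); label the merged cluster BCHJLPR
final tree: ((((B:109/24,J:59/24):221/32,R:179/32):37/32,(C:-95/16,(H:18/5,P:12/5):151/16):269/32):267/64,L:267/64)
total length: 1501/32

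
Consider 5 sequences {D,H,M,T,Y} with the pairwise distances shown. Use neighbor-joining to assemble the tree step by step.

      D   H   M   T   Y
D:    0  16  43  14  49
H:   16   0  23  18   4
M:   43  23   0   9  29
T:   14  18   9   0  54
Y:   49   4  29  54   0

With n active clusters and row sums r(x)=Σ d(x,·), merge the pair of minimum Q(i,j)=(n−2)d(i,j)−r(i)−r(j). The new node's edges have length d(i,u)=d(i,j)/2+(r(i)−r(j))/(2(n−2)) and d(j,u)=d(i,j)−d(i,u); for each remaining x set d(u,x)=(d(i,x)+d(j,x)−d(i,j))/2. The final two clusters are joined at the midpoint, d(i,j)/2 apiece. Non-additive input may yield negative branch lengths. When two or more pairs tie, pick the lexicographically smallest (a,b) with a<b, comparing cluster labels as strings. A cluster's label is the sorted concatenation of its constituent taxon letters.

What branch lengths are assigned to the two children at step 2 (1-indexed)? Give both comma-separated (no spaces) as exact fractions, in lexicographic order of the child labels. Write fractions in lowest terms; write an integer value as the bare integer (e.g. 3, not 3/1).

step 1: merge (H,Y) at d=4, Q=-185; branch lengths H→-21/2, Y→29/2; new cluster HY
  updated: d(D,HY)=61/2, d(HY,M)=24, d(HY,T)=34
step 2: merge (D,T) at d=14, Q=-233/2; branch lengths D→117/8, T→-5/8; new cluster DT
  updated: d(DT,HY)=101/4, d(DT,M)=19
step 3: merge (DT,HY) at d=101/4, Q=-273/4; branch lengths DT→81/8, HY→121/8; new cluster DHTY
  updated: d(DHTY,M)=71/8
step 4: merge (DHTY,M) at d=71/8; branch lengths DHTY→71/16, M→71/16; new cluster DHMTY
final tree: (((D:117/8,T:-5/8):81/8,(H:-21/2,Y:29/2):121/8):71/16,M:71/16)
total length: 417/8

117/8,-5/8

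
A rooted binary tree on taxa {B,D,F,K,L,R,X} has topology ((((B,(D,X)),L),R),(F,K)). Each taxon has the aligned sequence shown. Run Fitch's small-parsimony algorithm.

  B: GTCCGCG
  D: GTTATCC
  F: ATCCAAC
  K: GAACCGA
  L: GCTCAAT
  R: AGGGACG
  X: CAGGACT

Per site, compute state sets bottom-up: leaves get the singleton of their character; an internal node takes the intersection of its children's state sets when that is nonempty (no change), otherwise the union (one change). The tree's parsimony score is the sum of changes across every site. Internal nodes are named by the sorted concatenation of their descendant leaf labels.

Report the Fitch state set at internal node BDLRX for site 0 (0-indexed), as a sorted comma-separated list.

site 0, node DX: D={G} ∪ X={C} → {C,G} (+1)
site 0, node BDX: B={G} ∩ DX={C,G} → {G} (+0)
site 0, node BDLX: BDX={G} ∩ L={G} → {G} (+0)
site 0, node BDLRX: BDLX={G} ∪ R={A} → {A,G} (+1)
site 0, node FK: F={A} ∪ K={G} → {A,G} (+1)
site 0, node BDFKLRX: BDLRX={A,G} ∩ FK={A,G} → {A,G} (+0)
site 1, node DX: D={T} ∪ X={A} → {A,T} (+1)
site 1, node BDX: B={T} ∩ DX={A,T} → {T} (+0)
site 1, node BDLX: BDX={T} ∪ L={C} → {C,T} (+1)
site 1, node BDLRX: BDLX={C,T} ∪ R={G} → {C,G,T} (+1)
site 1, node FK: F={T} ∪ K={A} → {A,T} (+1)
site 1, node BDFKLRX: BDLRX={C,G,T} ∩ FK={A,T} → {T} (+0)
site 2, node DX: D={T} ∪ X={G} → {G,T} (+1)
site 2, node BDX: B={C} ∪ DX={G,T} → {C,G,T} (+1)
site 2, node BDLX: BDX={C,G,T} ∩ L={T} → {T} (+0)
site 2, node BDLRX: BDLX={T} ∪ R={G} → {G,T} (+1)
site 2, node FK: F={C} ∪ K={A} → {A,C} (+1)
site 2, node BDFKLRX: BDLRX={G,T} ∪ FK={A,C} → {A,C,G,T} (+1)
site 3, node DX: D={A} ∪ X={G} → {A,G} (+1)
site 3, node BDX: B={C} ∪ DX={A,G} → {A,C,G} (+1)
site 3, node BDLX: BDX={A,C,G} ∩ L={C} → {C} (+0)
site 3, node BDLRX: BDLX={C} ∪ R={G} → {C,G} (+1)
site 3, node FK: F={C} ∩ K={C} → {C} (+0)
site 3, node BDFKLRX: BDLRX={C,G} ∩ FK={C} → {C} (+0)
site 4, node DX: D={T} ∪ X={A} → {A,T} (+1)
site 4, node BDX: B={G} ∪ DX={A,T} → {A,G,T} (+1)
site 4, node BDLX: BDX={A,G,T} ∩ L={A} → {A} (+0)
site 4, node BDLRX: BDLX={A} ∩ R={A} → {A} (+0)
site 4, node FK: F={A} ∪ K={C} → {A,C} (+1)
site 4, node BDFKLRX: BDLRX={A} ∩ FK={A,C} → {A} (+0)
site 5, node DX: D={C} ∩ X={C} → {C} (+0)
site 5, node BDX: B={C} ∩ DX={C} → {C} (+0)
site 5, node BDLX: BDX={C} ∪ L={A} → {A,C} (+1)
site 5, node BDLRX: BDLX={A,C} ∩ R={C} → {C} (+0)
site 5, node FK: F={A} ∪ K={G} → {A,G} (+1)
site 5, node BDFKLRX: BDLRX={C} ∪ FK={A,G} → {A,C,G} (+1)
site 6, node DX: D={C} ∪ X={T} → {C,T} (+1)
site 6, node BDX: B={G} ∪ DX={C,T} → {C,G,T} (+1)
site 6, node BDLX: BDX={C,G,T} ∩ L={T} → {T} (+0)
site 6, node BDLRX: BDLX={T} ∪ R={G} → {G,T} (+1)
site 6, node FK: F={C} ∪ K={A} → {A,C} (+1)
site 6, node BDFKLRX: BDLRX={G,T} ∪ FK={A,C} → {A,C,G,T} (+1)
per-site changes: [3, 4, 5, 3, 3, 3, 5]; total = 26

A,G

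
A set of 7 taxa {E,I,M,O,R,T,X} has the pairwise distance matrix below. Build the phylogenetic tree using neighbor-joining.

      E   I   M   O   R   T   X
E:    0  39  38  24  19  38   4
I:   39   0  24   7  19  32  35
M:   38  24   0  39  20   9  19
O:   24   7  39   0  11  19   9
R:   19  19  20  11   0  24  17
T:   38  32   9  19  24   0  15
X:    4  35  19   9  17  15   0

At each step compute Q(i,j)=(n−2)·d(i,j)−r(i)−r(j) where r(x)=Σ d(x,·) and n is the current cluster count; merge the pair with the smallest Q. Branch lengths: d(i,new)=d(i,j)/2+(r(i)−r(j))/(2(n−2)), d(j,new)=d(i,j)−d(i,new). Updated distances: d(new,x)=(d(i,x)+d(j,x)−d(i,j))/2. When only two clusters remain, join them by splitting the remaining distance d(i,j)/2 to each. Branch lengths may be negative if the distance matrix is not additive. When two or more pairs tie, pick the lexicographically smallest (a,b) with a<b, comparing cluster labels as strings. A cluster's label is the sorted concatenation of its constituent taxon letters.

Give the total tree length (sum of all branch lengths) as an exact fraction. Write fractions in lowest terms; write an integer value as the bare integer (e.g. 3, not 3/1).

881/16

iteration 1: select E,X (d=4, Q=-241); attach at lengths (83/10, -43/10); label the merged cluster EX
  updated: d(EX,I)=35, d(EX,M)=53/2, d(EX,O)=29/2, d(EX,R)=16, d(EX,T)=49/2
iteration 2: select M,T (d=9, Q=-191); attach at lengths (23/4, 13/4); label the merged cluster MT
  updated: d(EX,MT)=21, d(I,MT)=47/2, d(MT,O)=49/2, d(MT,R)=35/2
iteration 3: select I,O (d=7, Q=-241/2); attach at lengths (97/12, -13/12); label the merged cluster IO
  updated: d(EX,IO)=85/4, d(IO,MT)=41/2, d(IO,R)=23/2
iteration 4: select EX,MT (d=21, Q=-301/4); attach at lengths (165/16, 171/16); label the merged cluster EMTX
  updated: d(EMTX,IO)=83/8, d(EMTX,R)=25/4
iteration 5: select EMTX,IO (d=83/8, Q=-225/8); attach at lengths (41/16, 125/16); label the merged cluster EIMOTX
  updated: d(EIMOTX,R)=59/16
iteration 6: select EIMOTX,R (d=59/16); attach at lengths (59/32, 59/32); label the merged cluster EIMORTX
final tree: ((((E:83/10,X:-43/10):165/16,(M:23/4,T:13/4):171/16):41/16,(I:97/12,O:-13/12):125/16):59/32,R:59/32)
total length: 881/16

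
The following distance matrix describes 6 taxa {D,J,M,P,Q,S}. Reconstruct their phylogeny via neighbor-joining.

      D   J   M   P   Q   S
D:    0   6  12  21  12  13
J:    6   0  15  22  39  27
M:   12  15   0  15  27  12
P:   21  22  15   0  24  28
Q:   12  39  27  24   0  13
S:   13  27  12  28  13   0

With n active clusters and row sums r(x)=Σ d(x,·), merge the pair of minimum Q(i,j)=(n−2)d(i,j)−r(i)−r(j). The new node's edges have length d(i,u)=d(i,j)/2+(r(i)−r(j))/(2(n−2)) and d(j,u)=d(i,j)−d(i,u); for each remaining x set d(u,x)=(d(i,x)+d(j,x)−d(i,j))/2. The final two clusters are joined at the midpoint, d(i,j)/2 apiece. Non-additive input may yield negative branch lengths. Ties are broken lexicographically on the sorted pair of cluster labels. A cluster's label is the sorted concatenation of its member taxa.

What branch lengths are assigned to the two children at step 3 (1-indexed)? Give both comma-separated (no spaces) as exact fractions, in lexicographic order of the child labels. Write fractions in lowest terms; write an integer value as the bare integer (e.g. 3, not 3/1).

step 1: merge (Q,S) at d=13, Q=-156; branch lengths Q→37/4, S→15/4; new cluster QS
  updated: d(D,QS)=6, d(J,QS)=53/2, d(M,QS)=13, d(P,QS)=39/2
step 2: merge (D,J) at d=6, Q=-193/2; branch lengths D→-13/12, J→85/12; new cluster DJ
  updated: d(DJ,M)=21/2, d(DJ,P)=37/2, d(DJ,QS)=53/4
step 3: merge (DJ,QS) at d=53/4, Q=-123/2; branch lengths DJ→23/4, QS→15/2; new cluster DJQS
  updated: d(DJQS,M)=41/8, d(DJQS,P)=99/8
step 4: merge (DJQS,M) at d=41/8, Q=-65/2; branch lengths DJQS→5/4, M→31/8; new cluster DJMQS
  updated: d(DJMQS,P)=89/8
step 5: merge (DJMQS,P) at d=89/8; branch lengths DJMQS→89/16, P→89/16; new cluster DJMPQS
final tree: ((((D:-13/12,J:85/12):23/4,(Q:37/4,S:15/4):15/2):5/4,M:31/8):89/16,P:89/16)
total length: 97/2

23/4,15/2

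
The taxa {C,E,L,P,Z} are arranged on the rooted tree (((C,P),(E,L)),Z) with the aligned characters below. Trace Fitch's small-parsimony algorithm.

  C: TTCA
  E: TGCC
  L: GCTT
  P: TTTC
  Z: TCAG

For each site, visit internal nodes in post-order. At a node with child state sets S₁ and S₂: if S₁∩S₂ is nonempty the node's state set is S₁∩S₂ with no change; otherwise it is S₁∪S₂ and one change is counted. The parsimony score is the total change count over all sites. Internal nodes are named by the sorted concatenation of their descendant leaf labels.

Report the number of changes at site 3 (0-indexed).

[col 0] CP: children C:{T}, P:{T} ∩→ {T}; cost 0
[col 0] EL: children E:{T}, L:{G} ∪→ {G,T}; cost 1
[col 0] CELP: children CP:{T}, EL:{G,T} ∩→ {T}; cost 0
[col 0] CELPZ: children CELP:{T}, Z:{T} ∩→ {T}; cost 0
[col 1] CP: children C:{T}, P:{T} ∩→ {T}; cost 0
[col 1] EL: children E:{G}, L:{C} ∪→ {C,G}; cost 1
[col 1] CELP: children CP:{T}, EL:{C,G} ∪→ {C,G,T}; cost 1
[col 1] CELPZ: children CELP:{C,G,T}, Z:{C} ∩→ {C}; cost 0
[col 2] CP: children C:{C}, P:{T} ∪→ {C,T}; cost 1
[col 2] EL: children E:{C}, L:{T} ∪→ {C,T}; cost 1
[col 2] CELP: children CP:{C,T}, EL:{C,T} ∩→ {C,T}; cost 0
[col 2] CELPZ: children CELP:{C,T}, Z:{A} ∪→ {A,C,T}; cost 1
[col 3] CP: children C:{A}, P:{C} ∪→ {A,C}; cost 1
[col 3] EL: children E:{C}, L:{T} ∪→ {C,T}; cost 1
[col 3] CELP: children CP:{A,C}, EL:{C,T} ∩→ {C}; cost 0
[col 3] CELPZ: children CELP:{C}, Z:{G} ∪→ {C,G}; cost 1
per-site changes: [1, 2, 3, 3]; total = 9

3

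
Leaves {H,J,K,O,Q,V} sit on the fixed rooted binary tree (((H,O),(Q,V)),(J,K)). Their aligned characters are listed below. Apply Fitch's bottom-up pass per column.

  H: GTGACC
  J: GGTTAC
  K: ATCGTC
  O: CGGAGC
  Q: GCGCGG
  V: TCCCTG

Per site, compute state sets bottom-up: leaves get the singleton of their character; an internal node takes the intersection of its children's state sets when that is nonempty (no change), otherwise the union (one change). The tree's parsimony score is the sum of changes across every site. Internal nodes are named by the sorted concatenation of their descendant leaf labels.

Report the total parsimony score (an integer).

17

HO@0: {G} ∪ {C} = {C,G} (union, +1)
QV@0: {G} ∪ {T} = {G,T} (union, +1)
HOQV@0: {C,G} ∩ {G,T} = {G} (intersection, +0)
JK@0: {G} ∪ {A} = {A,G} (union, +1)
HJKOQV@0: {G} ∩ {A,G} = {G} (intersection, +0)
HO@1: {T} ∪ {G} = {G,T} (union, +1)
QV@1: {C} ∩ {C} = {C} (intersection, +0)
HOQV@1: {G,T} ∪ {C} = {C,G,T} (union, +1)
JK@1: {G} ∪ {T} = {G,T} (union, +1)
HJKOQV@1: {C,G,T} ∩ {G,T} = {G,T} (intersection, +0)
HO@2: {G} ∩ {G} = {G} (intersection, +0)
QV@2: {G} ∪ {C} = {C,G} (union, +1)
HOQV@2: {G} ∩ {C,G} = {G} (intersection, +0)
JK@2: {T} ∪ {C} = {C,T} (union, +1)
HJKOQV@2: {G} ∪ {C,T} = {C,G,T} (union, +1)
HO@3: {A} ∩ {A} = {A} (intersection, +0)
QV@3: {C} ∩ {C} = {C} (intersection, +0)
HOQV@3: {A} ∪ {C} = {A,C} (union, +1)
JK@3: {T} ∪ {G} = {G,T} (union, +1)
HJKOQV@3: {A,C} ∪ {G,T} = {A,C,G,T} (union, +1)
HO@4: {C} ∪ {G} = {C,G} (union, +1)
QV@4: {G} ∪ {T} = {G,T} (union, +1)
HOQV@4: {C,G} ∩ {G,T} = {G} (intersection, +0)
JK@4: {A} ∪ {T} = {A,T} (union, +1)
HJKOQV@4: {G} ∪ {A,T} = {A,G,T} (union, +1)
HO@5: {C} ∩ {C} = {C} (intersection, +0)
QV@5: {G} ∩ {G} = {G} (intersection, +0)
HOQV@5: {C} ∪ {G} = {C,G} (union, +1)
JK@5: {C} ∩ {C} = {C} (intersection, +0)
HJKOQV@5: {C,G} ∩ {C} = {C} (intersection, +0)
per-site changes: [3, 3, 3, 3, 4, 1]; total = 17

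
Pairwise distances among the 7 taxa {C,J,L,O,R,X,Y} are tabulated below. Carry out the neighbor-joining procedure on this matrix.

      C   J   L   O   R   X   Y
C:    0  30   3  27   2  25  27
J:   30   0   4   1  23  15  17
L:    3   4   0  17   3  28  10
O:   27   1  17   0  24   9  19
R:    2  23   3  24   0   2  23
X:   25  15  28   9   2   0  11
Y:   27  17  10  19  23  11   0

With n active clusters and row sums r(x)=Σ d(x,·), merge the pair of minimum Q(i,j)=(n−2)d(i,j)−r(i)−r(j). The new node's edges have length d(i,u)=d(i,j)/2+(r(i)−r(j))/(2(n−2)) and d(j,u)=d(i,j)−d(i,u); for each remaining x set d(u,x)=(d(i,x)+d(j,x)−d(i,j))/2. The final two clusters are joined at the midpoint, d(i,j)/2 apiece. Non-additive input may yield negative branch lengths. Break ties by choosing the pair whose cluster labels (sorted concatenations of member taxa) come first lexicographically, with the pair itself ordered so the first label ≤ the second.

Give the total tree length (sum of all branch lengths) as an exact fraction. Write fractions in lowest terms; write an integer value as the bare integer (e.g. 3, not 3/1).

555/16

step 1: merge (J,O) at d=1, Q=-182; branch lengths J→-1/5, O→6/5; new cluster JO
  updated: d(C,JO)=28, d(JO,L)=10, d(JO,R)=23, d(JO,X)=23/2, d(JO,Y)=35/2
step 2: merge (C,R) at d=2, Q=-130; branch lengths C→5, R→-3; new cluster CR
  updated: d(CR,JO)=49/2, d(CR,L)=2, d(CR,X)=25/2, d(CR,Y)=24
step 3: merge (CR,L) at d=2, Q=-107; branch lengths CR→19/6, L→-7/6; new cluster CLR
  updated: d(CLR,JO)=65/4, d(CLR,X)=77/4, d(CLR,Y)=16
step 4: merge (CLR,JO) at d=65/4, Q=-257/4; branch lengths CLR→155/16, JO→105/16; new cluster CJLOR
  updated: d(CJLOR,X)=29/4, d(CJLOR,Y)=69/8
step 5: merge (CJLOR,X) at d=29/4, Q=-215/8; branch lengths CJLOR→39/16, X→77/16; new cluster CJLORX
  updated: d(CJLORX,Y)=99/16
step 6: merge (CJLORX,Y) at d=99/16; branch lengths CJLORX→99/32, Y→99/32; new cluster CJLORXY
final tree: (((((C:5,R:-3):19/6,L:-7/6):155/16,(J:-1/5,O:6/5):105/16):39/16,X:77/16):99/32,Y:99/32)
total length: 555/16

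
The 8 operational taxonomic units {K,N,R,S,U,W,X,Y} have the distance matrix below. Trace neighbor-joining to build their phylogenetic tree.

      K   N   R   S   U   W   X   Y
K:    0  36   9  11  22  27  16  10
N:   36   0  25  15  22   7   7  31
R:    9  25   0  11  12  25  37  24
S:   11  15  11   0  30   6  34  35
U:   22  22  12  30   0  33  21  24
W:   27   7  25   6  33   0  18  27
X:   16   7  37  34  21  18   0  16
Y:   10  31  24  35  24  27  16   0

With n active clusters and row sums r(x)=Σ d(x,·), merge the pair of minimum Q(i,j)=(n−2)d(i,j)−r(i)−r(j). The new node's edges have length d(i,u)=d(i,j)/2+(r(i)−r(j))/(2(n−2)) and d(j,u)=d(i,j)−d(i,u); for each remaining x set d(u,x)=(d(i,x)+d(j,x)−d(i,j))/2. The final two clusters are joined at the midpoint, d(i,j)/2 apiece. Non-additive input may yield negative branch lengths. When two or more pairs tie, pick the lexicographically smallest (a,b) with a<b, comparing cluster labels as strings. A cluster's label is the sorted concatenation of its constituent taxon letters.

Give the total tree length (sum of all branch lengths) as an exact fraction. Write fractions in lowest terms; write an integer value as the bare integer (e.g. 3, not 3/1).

989/16

step 1: merge (N,X) at d=7, Q=-250; branch lengths N→3, X→4; new cluster NX
  updated: d(K,NX)=45/2, d(NX,R)=55/2, d(NX,S)=21, d(NX,U)=18, d(NX,W)=9, d(NX,Y)=20
step 2: merge (S,W) at d=6, Q=-211; branch lengths S→17/10, W→43/10; new cluster SW
  updated: d(K,SW)=16, d(NX,SW)=12, d(R,SW)=15, d(SW,U)=57/2, d(SW,Y)=28
step 3: merge (NX,SW) at d=12, Q=-303/2; branch lengths NX→97/16, SW→95/16; new cluster NSWX
  updated: d(K,NSWX)=53/4, d(NSWX,R)=61/4, d(NSWX,U)=69/4, d(NSWX,Y)=18
step 4: merge (K,Y) at d=10, Q=-401/4; branch lengths K→11/8, Y→69/8; new cluster KY
  updated: d(KY,NSWX)=85/8, d(KY,R)=23/2, d(KY,U)=18
step 5: merge (KY,NSWX) at d=85/8, Q=-62; branch lengths KY→73/16, NSWX→97/16; new cluster KNSWXY
  updated: d(KNSWXY,R)=129/16, d(KNSWXY,U)=197/16
step 6: merge (KNSWXY,R) at d=129/16, Q=-259/8; branch lengths KNSWXY→67/16, R→31/8; new cluster KNRSWXY
  updated: d(KNRSWXY,U)=65/8
step 7: merge (KNRSWXY,U) at d=65/8; branch lengths KNRSWXY→65/16, U→65/16; new cluster KNRSUWXY
final tree: ((((K:11/8,Y:69/8):73/16,((N:3,X:4):97/16,(S:17/10,W:43/10):95/16):97/16):67/16,R:31/8):65/16,U:65/16)
total length: 989/16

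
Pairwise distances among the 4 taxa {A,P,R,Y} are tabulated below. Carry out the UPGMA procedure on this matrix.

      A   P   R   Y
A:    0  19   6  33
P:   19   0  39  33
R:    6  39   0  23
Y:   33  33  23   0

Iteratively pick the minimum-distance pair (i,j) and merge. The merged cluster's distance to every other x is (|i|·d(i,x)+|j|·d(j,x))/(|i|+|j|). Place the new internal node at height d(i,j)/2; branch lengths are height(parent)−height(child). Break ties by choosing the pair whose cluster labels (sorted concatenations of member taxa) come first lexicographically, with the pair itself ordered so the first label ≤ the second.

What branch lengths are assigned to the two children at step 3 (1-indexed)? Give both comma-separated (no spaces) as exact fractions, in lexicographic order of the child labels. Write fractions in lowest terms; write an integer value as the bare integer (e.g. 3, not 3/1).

7/6,91/6

iteration 1: select A,R (d=6); attach at lengths (3, 3); label the merged cluster AR
  updated: d(AR,P)=29, d(AR,Y)=28
iteration 2: select AR,Y (d=28); attach at lengths (11, 14); label the merged cluster ARY
  updated: d(ARY,P)=91/3
iteration 3: select ARY,P (d=91/3); attach at lengths (7/6, 91/6); label the merged cluster APRY
final tree: (((A:3,R:3):11,Y:14):7/6,P:91/6)
total length: 142/3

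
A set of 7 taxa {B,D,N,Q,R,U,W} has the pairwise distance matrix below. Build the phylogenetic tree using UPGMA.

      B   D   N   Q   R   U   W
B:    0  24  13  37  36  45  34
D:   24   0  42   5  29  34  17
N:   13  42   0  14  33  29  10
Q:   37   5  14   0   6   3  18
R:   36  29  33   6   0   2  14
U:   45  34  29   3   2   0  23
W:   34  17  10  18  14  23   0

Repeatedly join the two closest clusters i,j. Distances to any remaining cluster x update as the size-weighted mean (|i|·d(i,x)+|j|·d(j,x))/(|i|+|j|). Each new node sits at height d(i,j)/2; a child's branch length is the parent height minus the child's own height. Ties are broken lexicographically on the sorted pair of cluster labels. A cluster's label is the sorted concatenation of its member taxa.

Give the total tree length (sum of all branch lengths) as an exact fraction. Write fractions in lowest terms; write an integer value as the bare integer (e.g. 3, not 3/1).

1811/30

step 1: merge (R,U) at d=2; branch lengths R→1, U→1; new cluster RU
  updated: d(B,RU)=81/2, d(D,RU)=63/2, d(N,RU)=31, d(Q,RU)=9/2, d(RU,W)=37/2
step 2: merge (Q,RU) at d=9/2; branch lengths Q→9/4, RU→5/4; new cluster QRU
  updated: d(B,QRU)=118/3, d(D,QRU)=68/3, d(N,QRU)=76/3, d(QRU,W)=55/3
step 3: merge (N,W) at d=10; branch lengths N→5, W→5; new cluster NW
  updated: d(B,NW)=47/2, d(D,NW)=59/2, d(NW,QRU)=131/6
step 4: merge (NW,QRU) at d=131/6; branch lengths NW→71/12, QRU→26/3; new cluster NQRUW
  updated: d(B,NQRUW)=33, d(D,NQRUW)=127/5
step 5: merge (B,D) at d=24; branch lengths B→12, D→12; new cluster BD
  updated: d(BD,NQRUW)=146/5
step 6: merge (BD,NQRUW) at d=146/5; branch lengths BD→13/5, NQRUW→221/60; new cluster BDNQRUW
final tree: ((B:12,D:12):13/5,((N:5,W:5):71/12,(Q:9/4,(R:1,U:1):5/4):26/3):221/60)
total length: 1811/30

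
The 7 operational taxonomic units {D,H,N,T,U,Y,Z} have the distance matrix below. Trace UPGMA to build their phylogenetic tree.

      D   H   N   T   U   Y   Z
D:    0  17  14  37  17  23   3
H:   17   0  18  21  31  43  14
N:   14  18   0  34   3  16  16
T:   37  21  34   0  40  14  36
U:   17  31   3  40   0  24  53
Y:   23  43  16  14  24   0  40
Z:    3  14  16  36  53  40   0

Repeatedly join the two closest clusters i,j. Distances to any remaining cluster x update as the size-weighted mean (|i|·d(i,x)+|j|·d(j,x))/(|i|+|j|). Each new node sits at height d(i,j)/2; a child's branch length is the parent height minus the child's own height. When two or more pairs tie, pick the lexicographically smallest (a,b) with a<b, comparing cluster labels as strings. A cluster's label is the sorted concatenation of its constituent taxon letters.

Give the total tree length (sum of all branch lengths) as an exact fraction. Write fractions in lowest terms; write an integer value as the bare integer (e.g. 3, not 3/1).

iteration 1: select D,Z (d=3); attach at lengths (3/2, 3/2); label the merged cluster DZ
  updated: d(DZ,H)=31/2, d(DZ,N)=15, d(DZ,T)=73/2, d(DZ,U)=35, d(DZ,Y)=63/2
iteration 2: select N,U (d=3); attach at lengths (3/2, 3/2); label the merged cluster NU
  updated: d(DZ,NU)=25, d(H,NU)=49/2, d(NU,T)=37, d(NU,Y)=20
iteration 3: select T,Y (d=14); attach at lengths (7, 7); label the merged cluster TY
  updated: d(DZ,TY)=34, d(H,TY)=32, d(NU,TY)=57/2
iteration 4: select DZ,H (d=31/2); attach at lengths (25/4, 31/4); label the merged cluster DHZ
  updated: d(DHZ,NU)=149/6, d(DHZ,TY)=100/3
iteration 5: select DHZ,NU (d=149/6); attach at lengths (14/3, 131/12); label the merged cluster DHNUZ
  updated: d(DHNUZ,TY)=157/5
iteration 6: select DHNUZ,TY (d=157/5); attach at lengths (197/60, 87/10); label the merged cluster DHNTUYZ
final tree: ((((D:3/2,Z:3/2):25/4,H:31/4):14/3,(N:3/2,U:3/2):131/12):197/60,(T:7,Y:7):87/10)
total length: 1847/30

1847/30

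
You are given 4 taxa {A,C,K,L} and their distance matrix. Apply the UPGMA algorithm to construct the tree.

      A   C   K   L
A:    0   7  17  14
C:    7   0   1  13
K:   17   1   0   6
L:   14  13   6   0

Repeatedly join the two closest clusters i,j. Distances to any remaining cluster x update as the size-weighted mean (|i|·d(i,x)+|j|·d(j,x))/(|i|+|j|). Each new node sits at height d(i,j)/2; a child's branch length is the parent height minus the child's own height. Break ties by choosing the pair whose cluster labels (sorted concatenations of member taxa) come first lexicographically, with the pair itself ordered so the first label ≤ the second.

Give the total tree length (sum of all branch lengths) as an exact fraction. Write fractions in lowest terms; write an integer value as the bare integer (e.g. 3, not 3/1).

step 1: merge (C,K) at d=1; branch lengths C→1/2, K→1/2; new cluster CK
  updated: d(A,CK)=12, d(CK,L)=19/2
step 2: merge (CK,L) at d=19/2; branch lengths CK→17/4, L→19/4; new cluster CKL
  updated: d(A,CKL)=38/3
step 3: merge (A,CKL) at d=38/3; branch lengths A→19/3, CKL→19/12; new cluster ACKL
final tree: (A:19/3,((C:1/2,K:1/2):17/4,L:19/4):19/12)
total length: 215/12

215/12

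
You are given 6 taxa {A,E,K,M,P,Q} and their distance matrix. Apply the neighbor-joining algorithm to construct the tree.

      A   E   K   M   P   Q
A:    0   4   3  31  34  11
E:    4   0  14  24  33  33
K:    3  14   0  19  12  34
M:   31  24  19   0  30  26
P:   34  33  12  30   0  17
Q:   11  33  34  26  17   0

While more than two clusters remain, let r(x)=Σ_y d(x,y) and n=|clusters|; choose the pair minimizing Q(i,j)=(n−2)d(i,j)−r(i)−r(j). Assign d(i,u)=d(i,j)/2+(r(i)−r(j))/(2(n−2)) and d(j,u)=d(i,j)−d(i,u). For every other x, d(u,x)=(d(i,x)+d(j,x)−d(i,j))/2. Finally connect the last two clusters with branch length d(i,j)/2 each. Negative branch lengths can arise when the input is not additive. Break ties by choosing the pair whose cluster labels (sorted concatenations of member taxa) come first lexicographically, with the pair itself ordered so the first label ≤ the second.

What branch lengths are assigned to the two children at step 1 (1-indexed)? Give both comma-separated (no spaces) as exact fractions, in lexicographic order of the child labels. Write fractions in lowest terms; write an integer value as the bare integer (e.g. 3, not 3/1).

73/8,63/8

step 1: merge (P,Q) at d=17, Q=-179; branch lengths P→73/8, Q→63/8; new cluster PQ
  updated: d(A,PQ)=14, d(E,PQ)=49/2, d(K,PQ)=29/2, d(M,PQ)=39/2
step 2: merge (M,PQ) at d=39/2, Q=-215/2; branch lengths M→53/4, PQ→25/4; new cluster MPQ
  updated: d(A,MPQ)=51/4, d(E,MPQ)=29/2, d(K,MPQ)=7
step 3: merge (A,E) at d=4, Q=-177/4; branch lengths A→-19/16, E→83/16; new cluster AE
  updated: d(AE,K)=13/2, d(AE,MPQ)=93/8
step 4: merge (AE,K) at d=13/2, Q=-201/8; branch lengths AE→89/16, K→15/16; new cluster AEK
  updated: d(AEK,MPQ)=97/16
step 5: merge (AEK,MPQ) at d=97/16; branch lengths AEK→97/32, MPQ→97/32; new cluster AEKMPQ
final tree: (((A:-19/16,E:83/16):89/16,K:15/16):97/32,(M:53/4,(P:73/8,Q:63/8):25/4):97/32)
total length: 849/16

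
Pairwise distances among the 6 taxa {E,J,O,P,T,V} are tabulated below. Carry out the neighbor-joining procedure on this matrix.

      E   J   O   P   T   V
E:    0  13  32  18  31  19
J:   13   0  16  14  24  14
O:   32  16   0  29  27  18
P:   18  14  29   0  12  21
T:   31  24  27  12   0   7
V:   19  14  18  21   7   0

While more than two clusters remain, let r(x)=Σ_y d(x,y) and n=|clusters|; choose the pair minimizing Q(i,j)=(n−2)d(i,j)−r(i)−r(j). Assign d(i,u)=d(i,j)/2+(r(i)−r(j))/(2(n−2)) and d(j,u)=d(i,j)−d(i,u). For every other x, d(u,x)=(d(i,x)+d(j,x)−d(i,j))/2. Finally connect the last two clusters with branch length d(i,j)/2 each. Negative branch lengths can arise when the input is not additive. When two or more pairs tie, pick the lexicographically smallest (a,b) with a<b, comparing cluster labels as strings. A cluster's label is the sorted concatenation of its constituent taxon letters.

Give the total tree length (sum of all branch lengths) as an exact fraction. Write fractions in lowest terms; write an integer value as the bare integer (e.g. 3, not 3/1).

iteration 1: select T,V (d=7, Q=-152); attach at lengths (25/4, 3/4); label the merged cluster TV
  updated: d(E,TV)=43/2, d(J,TV)=31/2, d(O,TV)=19, d(P,TV)=13
iteration 2: select O,TV (d=19, Q=-108); attach at lengths (14, 5); label the merged cluster OTV
  updated: d(E,OTV)=69/4, d(J,OTV)=25/4, d(OTV,P)=23/2
iteration 3: select E,P (d=18, Q=-223/4); attach at lengths (163/16, 125/16); label the merged cluster EP
  updated: d(EP,J)=9/2, d(EP,OTV)=43/8
iteration 4: select EP,J (d=9/2, Q=-129/8); attach at lengths (29/16, 43/16); label the merged cluster EJP
  updated: d(EJP,OTV)=57/16
iteration 5: select EJP,OTV (d=57/16); attach at lengths (57/32, 57/32); label the merged cluster EJOPTV
final tree: (((E:163/16,P:125/16):29/16,J:43/16):57/32,(O:14,(T:25/4,V:3/4):5):57/32)
total length: 833/16

833/16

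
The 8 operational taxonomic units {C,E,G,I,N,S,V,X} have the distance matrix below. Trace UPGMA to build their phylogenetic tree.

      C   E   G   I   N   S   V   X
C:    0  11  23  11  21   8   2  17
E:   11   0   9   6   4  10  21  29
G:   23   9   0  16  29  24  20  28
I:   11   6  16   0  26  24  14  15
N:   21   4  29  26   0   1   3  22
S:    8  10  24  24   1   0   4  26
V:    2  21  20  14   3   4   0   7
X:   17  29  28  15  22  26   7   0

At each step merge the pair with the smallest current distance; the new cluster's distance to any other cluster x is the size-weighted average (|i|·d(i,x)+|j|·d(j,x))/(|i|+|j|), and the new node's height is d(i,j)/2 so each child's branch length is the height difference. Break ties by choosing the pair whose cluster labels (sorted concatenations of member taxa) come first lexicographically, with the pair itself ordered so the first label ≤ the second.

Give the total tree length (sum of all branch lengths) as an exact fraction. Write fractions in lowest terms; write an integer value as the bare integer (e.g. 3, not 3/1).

2611/60

step 1: merge (N,S) at d=1; branch lengths N→1/2, S→1/2; new cluster NS
  updated: d(C,NS)=29/2, d(E,NS)=7, d(G,NS)=53/2, d(I,NS)=25, d(NS,V)=7/2, d(NS,X)=24
step 2: merge (C,V) at d=2; branch lengths C→1, V→1; new cluster CV
  updated: d(CV,E)=16, d(CV,G)=43/2, d(CV,I)=25/2, d(CV,NS)=9, d(CV,X)=12
step 3: merge (E,I) at d=6; branch lengths E→3, I→3; new cluster EI
  updated: d(CV,EI)=57/4, d(EI,G)=25/2, d(EI,NS)=16, d(EI,X)=22
step 4: merge (CV,NS) at d=9; branch lengths CV→7/2, NS→4; new cluster CNSV
  updated: d(CNSV,EI)=121/8, d(CNSV,G)=24, d(CNSV,X)=18
step 5: merge (EI,G) at d=25/2; branch lengths EI→13/4, G→25/4; new cluster EGI
  updated: d(CNSV,EGI)=217/12, d(EGI,X)=24
step 6: merge (CNSV,X) at d=18; branch lengths CNSV→9/2, X→9; new cluster CNSVX
  updated: d(CNSVX,EGI)=289/15
step 7: merge (CNSVX,EGI) at d=289/15; branch lengths CNSVX→19/30, EGI→203/60; new cluster CEGINSVX
final tree: ((((C:1,V:1):7/2,(N:1/2,S:1/2):4):9/2,X:9):19/30,((E:3,I:3):13/4,G:25/4):203/60)
total length: 2611/60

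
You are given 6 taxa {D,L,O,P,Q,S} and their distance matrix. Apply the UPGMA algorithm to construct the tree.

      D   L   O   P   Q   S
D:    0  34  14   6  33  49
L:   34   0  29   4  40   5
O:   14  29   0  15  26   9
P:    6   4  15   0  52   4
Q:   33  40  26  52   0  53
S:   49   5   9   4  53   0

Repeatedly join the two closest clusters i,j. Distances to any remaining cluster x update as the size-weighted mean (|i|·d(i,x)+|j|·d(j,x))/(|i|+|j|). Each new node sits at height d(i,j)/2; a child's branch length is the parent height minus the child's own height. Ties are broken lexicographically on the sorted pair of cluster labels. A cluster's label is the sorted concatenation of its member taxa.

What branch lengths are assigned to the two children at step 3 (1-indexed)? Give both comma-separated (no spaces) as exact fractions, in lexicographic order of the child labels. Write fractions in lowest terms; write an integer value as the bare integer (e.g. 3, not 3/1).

iteration 1: select L,P (d=4); attach at lengths (2, 2); label the merged cluster LP
  updated: d(D,LP)=20, d(LP,O)=22, d(LP,Q)=46, d(LP,S)=9/2
iteration 2: select LP,S (d=9/2); attach at lengths (1/4, 9/4); label the merged cluster LPS
  updated: d(D,LPS)=89/3, d(LPS,O)=53/3, d(LPS,Q)=145/3
iteration 3: select D,O (d=14); attach at lengths (7, 7); label the merged cluster DO
  updated: d(DO,LPS)=71/3, d(DO,Q)=59/2
iteration 4: select DO,LPS (d=71/3); attach at lengths (29/6, 115/12); label the merged cluster DLOPS
  updated: d(DLOPS,Q)=204/5
iteration 5: select DLOPS,Q (d=204/5); attach at lengths (257/30, 102/5); label the merged cluster DLOPQS
final tree: (((D:7,O:7):29/6,((L:2,P:2):1/4,S:9/4):115/12):257/30,Q:102/5)
total length: 3833/60

7,7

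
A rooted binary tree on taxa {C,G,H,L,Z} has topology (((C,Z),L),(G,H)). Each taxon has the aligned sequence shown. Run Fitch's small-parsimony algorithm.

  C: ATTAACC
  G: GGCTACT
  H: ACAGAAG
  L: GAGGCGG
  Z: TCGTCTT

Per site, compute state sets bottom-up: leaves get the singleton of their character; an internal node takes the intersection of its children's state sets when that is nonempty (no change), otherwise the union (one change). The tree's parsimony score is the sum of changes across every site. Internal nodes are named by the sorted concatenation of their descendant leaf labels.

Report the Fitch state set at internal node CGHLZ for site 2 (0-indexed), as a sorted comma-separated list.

A,C,G

[col 0] CZ: children C:{A}, Z:{T} ∪→ {A,T}; cost 1
[col 0] CLZ: children CZ:{A,T}, L:{G} ∪→ {A,G,T}; cost 1
[col 0] GH: children G:{G}, H:{A} ∪→ {A,G}; cost 1
[col 0] CGHLZ: children CLZ:{A,G,T}, GH:{A,G} ∩→ {A,G}; cost 0
[col 1] CZ: children C:{T}, Z:{C} ∪→ {C,T}; cost 1
[col 1] CLZ: children CZ:{C,T}, L:{A} ∪→ {A,C,T}; cost 1
[col 1] GH: children G:{G}, H:{C} ∪→ {C,G}; cost 1
[col 1] CGHLZ: children CLZ:{A,C,T}, GH:{C,G} ∩→ {C}; cost 0
[col 2] CZ: children C:{T}, Z:{G} ∪→ {G,T}; cost 1
[col 2] CLZ: children CZ:{G,T}, L:{G} ∩→ {G}; cost 0
[col 2] GH: children G:{C}, H:{A} ∪→ {A,C}; cost 1
[col 2] CGHLZ: children CLZ:{G}, GH:{A,C} ∪→ {A,C,G}; cost 1
[col 3] CZ: children C:{A}, Z:{T} ∪→ {A,T}; cost 1
[col 3] CLZ: children CZ:{A,T}, L:{G} ∪→ {A,G,T}; cost 1
[col 3] GH: children G:{T}, H:{G} ∪→ {G,T}; cost 1
[col 3] CGHLZ: children CLZ:{A,G,T}, GH:{G,T} ∩→ {G,T}; cost 0
[col 4] CZ: children C:{A}, Z:{C} ∪→ {A,C}; cost 1
[col 4] CLZ: children CZ:{A,C}, L:{C} ∩→ {C}; cost 0
[col 4] GH: children G:{A}, H:{A} ∩→ {A}; cost 0
[col 4] CGHLZ: children CLZ:{C}, GH:{A} ∪→ {A,C}; cost 1
[col 5] CZ: children C:{C}, Z:{T} ∪→ {C,T}; cost 1
[col 5] CLZ: children CZ:{C,T}, L:{G} ∪→ {C,G,T}; cost 1
[col 5] GH: children G:{C}, H:{A} ∪→ {A,C}; cost 1
[col 5] CGHLZ: children CLZ:{C,G,T}, GH:{A,C} ∩→ {C}; cost 0
[col 6] CZ: children C:{C}, Z:{T} ∪→ {C,T}; cost 1
[col 6] CLZ: children CZ:{C,T}, L:{G} ∪→ {C,G,T}; cost 1
[col 6] GH: children G:{T}, H:{G} ∪→ {G,T}; cost 1
[col 6] CGHLZ: children CLZ:{C,G,T}, GH:{G,T} ∩→ {G,T}; cost 0
per-site changes: [3, 3, 3, 3, 2, 3, 3]; total = 20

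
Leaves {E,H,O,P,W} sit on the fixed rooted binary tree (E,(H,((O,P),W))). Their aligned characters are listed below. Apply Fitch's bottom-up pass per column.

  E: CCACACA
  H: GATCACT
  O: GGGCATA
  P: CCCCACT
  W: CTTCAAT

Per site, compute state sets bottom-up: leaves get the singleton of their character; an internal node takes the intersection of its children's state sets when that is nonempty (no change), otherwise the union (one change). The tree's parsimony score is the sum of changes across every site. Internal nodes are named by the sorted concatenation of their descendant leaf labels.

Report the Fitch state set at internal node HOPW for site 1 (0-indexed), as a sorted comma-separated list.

site 0, node OP: O={G} ∪ P={C} → {C,G} (+1)
site 0, node OPW: OP={C,G} ∩ W={C} → {C} (+0)
site 0, node HOPW: H={G} ∪ OPW={C} → {C,G} (+1)
site 0, node EHOPW: E={C} ∩ HOPW={C,G} → {C} (+0)
site 1, node OP: O={G} ∪ P={C} → {C,G} (+1)
site 1, node OPW: OP={C,G} ∪ W={T} → {C,G,T} (+1)
site 1, node HOPW: H={A} ∪ OPW={C,G,T} → {A,C,G,T} (+1)
site 1, node EHOPW: E={C} ∩ HOPW={A,C,G,T} → {C} (+0)
site 2, node OP: O={G} ∪ P={C} → {C,G} (+1)
site 2, node OPW: OP={C,G} ∪ W={T} → {C,G,T} (+1)
site 2, node HOPW: H={T} ∩ OPW={C,G,T} → {T} (+0)
site 2, node EHOPW: E={A} ∪ HOPW={T} → {A,T} (+1)
site 3, node OP: O={C} ∩ P={C} → {C} (+0)
site 3, node OPW: OP={C} ∩ W={C} → {C} (+0)
site 3, node HOPW: H={C} ∩ OPW={C} → {C} (+0)
site 3, node EHOPW: E={C} ∩ HOPW={C} → {C} (+0)
site 4, node OP: O={A} ∩ P={A} → {A} (+0)
site 4, node OPW: OP={A} ∩ W={A} → {A} (+0)
site 4, node HOPW: H={A} ∩ OPW={A} → {A} (+0)
site 4, node EHOPW: E={A} ∩ HOPW={A} → {A} (+0)
site 5, node OP: O={T} ∪ P={C} → {C,T} (+1)
site 5, node OPW: OP={C,T} ∪ W={A} → {A,C,T} (+1)
site 5, node HOPW: H={C} ∩ OPW={A,C,T} → {C} (+0)
site 5, node EHOPW: E={C} ∩ HOPW={C} → {C} (+0)
site 6, node OP: O={A} ∪ P={T} → {A,T} (+1)
site 6, node OPW: OP={A,T} ∩ W={T} → {T} (+0)
site 6, node HOPW: H={T} ∩ OPW={T} → {T} (+0)
site 6, node EHOPW: E={A} ∪ HOPW={T} → {A,T} (+1)
per-site changes: [2, 3, 3, 0, 0, 2, 2]; total = 12

A,C,G,T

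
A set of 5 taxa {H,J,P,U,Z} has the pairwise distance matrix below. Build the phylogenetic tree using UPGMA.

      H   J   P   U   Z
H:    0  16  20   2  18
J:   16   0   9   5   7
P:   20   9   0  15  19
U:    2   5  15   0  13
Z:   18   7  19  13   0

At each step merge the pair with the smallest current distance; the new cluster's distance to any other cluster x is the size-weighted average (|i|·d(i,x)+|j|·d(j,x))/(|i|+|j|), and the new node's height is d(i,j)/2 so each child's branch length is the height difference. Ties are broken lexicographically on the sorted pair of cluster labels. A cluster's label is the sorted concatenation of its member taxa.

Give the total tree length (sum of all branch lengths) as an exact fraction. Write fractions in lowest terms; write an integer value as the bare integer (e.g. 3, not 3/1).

1. join H+U (d=2) ⇒ HU; edges |H|=1, |U|=1
  updated: d(HU,J)=21/2, d(HU,P)=35/2, d(HU,Z)=31/2
2. join J+Z (d=7) ⇒ JZ; edges |J|=7/2, |Z|=7/2
  updated: d(HU,JZ)=13, d(JZ,P)=14
3. join HU+JZ (d=13) ⇒ HJUZ; edges |HU|=11/2, |JZ|=3
  updated: d(HJUZ,P)=63/4
4. join HJUZ+P (d=63/4) ⇒ HJPUZ; edges |HJUZ|=11/8, |P|=63/8
final tree: (((H:1,U:1):11/2,(J:7/2,Z:7/2):3):11/8,P:63/8)
total length: 107/4

107/4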